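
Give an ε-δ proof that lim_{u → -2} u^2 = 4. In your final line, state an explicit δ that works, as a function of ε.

Fix ε > 0. We seek δ > 0 with 0 < |u + 2| < δ ⇒ |u^2 − 4| < ε.
Factor: u^2 − 4 = (u + 2)(u - 2), so |u^2 − 4| = |u + 2|·|u - 2|.
Restrict δ ≤ 2. Then |u + 2| < 2 gives |u| < 4, so by the triangle inequality |u - 2| ≤ 4 + 2 = 6.
Hence |u^2 − 4| ≤ 6|u + 2|, which is < ε once |u + 2| < ε/6.
Take δ = min(2, ε/6). If 0 < |u + 2| < δ then both bounds hold and |u^2 − 4| ≤ 6|u + 2| < 6·(ε/6) = ε.

δ = min(2, ε/6)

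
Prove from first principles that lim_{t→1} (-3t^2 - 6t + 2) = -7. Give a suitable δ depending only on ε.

δ = min(1, ε/15)

Suppose ε > 0. We want δ > 0 such that 0 < |t − 1| < δ implies |(-3t^2 - 6t + 2) + 7| < ε.
(-3t^2 - 6t + 2) + 7 = -3t^2 - 6t + 9 = (t − 1)(-3t - 9).
So |(-3t^2 - 6t + 2) + 7| = |t − 1|·|-3t - 9|.
Assume first that |t − 1| < 1, so |t| < 2. Then |-3t - 9| ≤ 3·2 + 9 = 15.
Hence |(-3t^2 - 6t + 2) + 7| ≤ 15|t − 1| < ε provided |t − 1| < ε/15.
Take δ = min(1, ε/15). Then 0 < |t − 1| < δ gives both |t − 1| < 1 and |t − 1| < ε/15, so |(-3t^2 - 6t + 2) + 7| < ε.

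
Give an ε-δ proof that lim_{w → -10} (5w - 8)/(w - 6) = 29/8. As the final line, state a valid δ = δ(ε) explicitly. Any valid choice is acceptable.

δ = min(8, (64/11)ε)

Let ε > 0 be given. We want δ > 0 with 0 < |w + 10| < δ ⇒ |(5w - 8)/(w - 6) − (29/8)| < ε.
Combining over a common denominator, (5w - 8)/(w - 6) − (29/8) = [(5w - 8)·(-16) − (-58)·(w - 6)] / [(-16)·(w - 6)] = -22(w + 10) / ((-16)(w - 6)).
So |(5w - 8)/(w - 6) − (29/8)| = 22|w + 10| / (16·|w − 6|).
Require δ ≤ 8, so |w − 6| ≥ |-16| − |w + 10| > 16 − 8 = 8.
Hence |(5w - 8)/(w - 6) − (29/8)| < 22|w + 10|/(16·8) = (11/64)|w + 10|, which is < ε once |w + 10| < (64/11)ε.
Take δ = min(8, (64/11)ε). Then 0 < |w + 10| < δ forces both bounds, so |(5w - 8)/(w - 6) − (29/8)| < ε.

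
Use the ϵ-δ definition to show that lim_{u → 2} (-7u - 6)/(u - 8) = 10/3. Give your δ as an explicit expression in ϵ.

Suppose ϵ > 0. We want δ > 0 with 0 < |u − 2| < δ ⇒ |(-7u - 6)/(u - 8) − (10/3)| < ϵ.
Combining over a common denominator, (-7u - 6)/(u - 8) − (10/3) = [(-7u - 6)·(-6) − (-20)·(u - 8)] / [(-6)·(u - 8)] = 62(u − 2) / ((-6)(u - 8)).
So |(-7u - 6)/(u - 8) − (10/3)| = 62|u − 2| / (6·|u − 8|).
Restrict δ ≤ 3. Then |u − 2| < 3 gives |u − 8| = |(u − 2) + (-6)| ≥ 6 − 3 = 3.
Hence |(-7u - 6)/(u - 8) − (10/3)| < 62|u − 2|/(6·3) = (31/9)|u − 2|, which is < ϵ once |u − 2| < (9/31)ϵ.
Take δ = min(3, (9/31)ϵ). Then 0 < |u − 2| < δ forces both bounds, so |(-7u - 6)/(u - 8) − (10/3)| < ϵ.

δ = min(3, (9/31)ϵ)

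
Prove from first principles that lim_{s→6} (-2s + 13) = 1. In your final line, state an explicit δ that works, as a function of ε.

δ = ε/2

Let ε > 0 be given. We need δ > 0 so that 0 < |s − 6| < δ implies |(-2s + 13) − 1| < ε.
Since (-2s + 13) − 1 = -2(s − 6), we have |(-2s + 13) − 1| = 2|s − 6|.
Thus it suffices that |s − 6| < ε/2.
Choosing δ = ε/2 gives |(-2s + 13) − 1| = 2|s − 6| < ε whenever |s − 6| < δ.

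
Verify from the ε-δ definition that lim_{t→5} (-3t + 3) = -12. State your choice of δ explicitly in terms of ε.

δ = ε/3

Fix ε > 0. We need δ > 0 so that 0 < |t − 5| < δ implies |(-3t + 3) + 12| < ε.
|(-3t + 3) + 12| = |-3t + 15| = 3|t − 5|.
Thus it suffices that |t − 5| < ε/3.
Choosing δ = ε/3 gives |(-3t + 3) + 12| = 3|t − 5| < ε whenever |t − 5| < δ.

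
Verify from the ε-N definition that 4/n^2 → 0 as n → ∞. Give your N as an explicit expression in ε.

N = (4/ε)^{1/2}

Fix ε > 0. For n ≥ 1, |4/n^2 − 0| = 4/n^2.
4/n^2 < ε ⇔ n^2 > 4/ε ⇔ n > (4/ε)^{1/2}.
Take N = (4/ε)^{1/2}. Then n > N implies 4/n^2 < ε.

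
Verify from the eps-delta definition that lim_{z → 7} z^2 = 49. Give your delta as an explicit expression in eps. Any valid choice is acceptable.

delta = min(2, eps/16)

Let eps > 0 be given. We seek delta > 0 with 0 < |z − 7| < delta ⇒ |z^2 − 49| < eps.
Factor: z^2 − 49 = (z − 7)(z + 7), so |z^2 − 49| = |z − 7|·|z + 7|.
Restrict delta ≤ 2. Then |z − 7| < 2 gives |z| < 9, so by the triangle inequality |z + 7| ≤ 9 + 7 = 16.
Hence |z^2 − 49| ≤ 16|z − 7|, which is < eps once |z − 7| < eps/16.
Take delta = min(2, eps/16). If 0 < |z − 7| < delta then both bounds hold and |z^2 − 49| ≤ 16|z − 7| < 16·(eps/16) = eps.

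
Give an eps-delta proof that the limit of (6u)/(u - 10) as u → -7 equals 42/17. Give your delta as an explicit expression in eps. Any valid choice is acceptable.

delta = min(17/2, (289/120)eps)

Fix eps > 0. We want delta > 0 with 0 < |u + 7| < delta ⇒ |(6u)/(u - 10) − (42/17)| < eps.
Combining over a common denominator, (6u)/(u - 10) − (42/17) = [(6u)·(-17) − (-42)·(u - 10)] / [(-17)·(u - 10)] = -60(u + 7) / ((-17)(u - 10)).
So |(6u)/(u - 10) − (42/17)| = 60|u + 7| / (17·|u − 10|).
Restrict delta ≤ 17/2. Then |u + 7| < 17/2 gives |u − 10| = |(u + 7) + (-17)| ≥ 17 − 17/2 = 17/2.
Hence |(6u)/(u - 10) − (42/17)| < 60|u + 7|/(17·(17/2)) = (120/289)|u + 7|, which is < eps once |u + 7| < (289/120)eps.
Take delta = min(17/2, (289/120)eps). Then 0 < |u + 7| < delta forces both bounds, so |(6u)/(u - 10) − (42/17)| < eps.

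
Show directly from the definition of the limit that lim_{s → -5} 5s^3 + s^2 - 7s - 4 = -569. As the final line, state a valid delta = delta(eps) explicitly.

Let eps > 0. We want delta > 0 such that 0 < |s + 5| < delta implies |(5s^3 + s^2 - 7s - 4) + 569| < eps.
(5s^3 + s^2 - 7s - 4) + 569 = 5s^3 + s^2 - 7s + 565 = (s + 5)(5s^2 - 24s + 113).
So |(5s^3 + s^2 - 7s - 4) + 569| = |s + 5|·|5s^2 - 24s + 113|.
Require delta ≤ 1. Then |s + 5| < 1 gives |s| < 6, and by the triangle inequality |5s^2 - 24s + 113| ≤ 5·6^2 + 24·6 + 113 = 437.
Hence |(5s^3 + s^2 - 7s - 4) + 569| ≤ 437|s + 5| < eps provided |s + 5| < eps/437.
Take delta = min(1, eps/437). Then 0 < |s + 5| < delta gives both |s + 5| < 1 and |s + 5| < eps/437, so |(5s^3 + s^2 - 7s - 4) + 569| < eps.

delta = min(1, eps/437)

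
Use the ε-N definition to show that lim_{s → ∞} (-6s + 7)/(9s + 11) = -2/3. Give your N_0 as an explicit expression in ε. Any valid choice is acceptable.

Let ε > 0. We seek N_0 > 0 such that s > N_0 implies |(-6s + 7)/(9s + 11) + 2/3| < ε.
(-6s + 7)/(9s + 11) + 2/3 = (9(-6s + 7) − (-6)(9s + 11)) / (9(9s + 11)) = 129/(9(9s + 11)).
For s > 0 we have 9s + 11 > 9s, so |(-6s + 7)/(9s + 11) + 2/3| = 129/(9(9s + 11)) < 129/(9·9s) = (43/27)/s.
Thus |(-6s + 7)/(9s + 11) + 2/3| < ε whenever s > (43/27)/ε.
Take N_0 = (43/27)/ε. If s > N_0 then |(-6s + 7)/(9s + 11) + 2/3| < (43/27)/s < ε.

N_0 = (43/27)/ε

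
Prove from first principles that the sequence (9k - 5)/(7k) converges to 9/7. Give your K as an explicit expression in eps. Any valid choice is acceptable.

K = (5/7)/eps

Let eps > 0 be given. For k ≥ 1, |(9k - 5)/(7k) − (9/7)| = |-35|/(7(7k)) = 35/(7(7k)).
Since 7k ≥ 7k for k ≥ 1, this is ≤ 35/(7·7k) = (5/7)/k.
So |(9k - 5)/(7k) − (9/7)| < eps whenever k > (5/7)/eps.
Take K = (5/7)/eps. If k > K then |(9k - 5)/(7k) − (9/7)| ≤ (5/7)/k < eps.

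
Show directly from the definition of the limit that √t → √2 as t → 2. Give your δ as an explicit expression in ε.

δ = min(2, √2·ε)

Let ε > 0 be given. We want δ > 0 such that 0 < |t − 2| < δ implies |√t − √2| < ε.
Multiplying by the conjugate, |√t − √2| = |t − 2|/(√t + √2).
Restrict δ ≤ 2 so that |t − 2| < 2 forces t > 0, and then √t + √2 > √2.
Hence |√t − √2| < |t − 2|/√2, which is < ε once |t − 2| < √2·ε.
Take δ = min(2, √2·ε). If 0 < |t − 2| < δ then t > 0 and |√t − √2| < |t − 2|/√2 < ε.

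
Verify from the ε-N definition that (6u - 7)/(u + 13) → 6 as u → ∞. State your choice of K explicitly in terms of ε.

K = 85/ε

Fix ε > 0. We seek K > 0 such that u > K implies |(6u - 7)/(u + 13) − 6| < ε.
(6u - 7)/(u + 13) − 6 = ((6u - 7) − 6(u + 13)) / ((u + 13)) = -85/((u + 13)).
For u > 0 we have u + 13 > u, so |(6u - 7)/(u + 13) − 6| = 85/((u + 13)) < 85/(u) = 85/u.
Thus |(6u - 7)/(u + 13) − 6| < ε whenever u > 85/ε.
Take K = 85/ε. If u > K then |(6u - 7)/(u + 13) − 6| < 85/u < ε.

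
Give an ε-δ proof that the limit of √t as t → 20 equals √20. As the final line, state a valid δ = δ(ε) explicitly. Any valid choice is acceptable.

Let ε > 0. We want δ > 0 such that 0 < |t − 20| < δ implies |√t − √20| < ε.
Multiplying by the conjugate, |√t − √20| = |t − 20|/(√t + √20).
Restrict δ ≤ 20 so that |t − 20| < 20 forces t > 0, and then √t + √20 > √20.
Hence |√t − √20| < |t − 20|/√20, which is < ε once |t − 20| < √20·ε.
Take δ = min(20, √20·ε). If 0 < |t − 20| < δ then t > 0 and |√t − √20| < |t − 20|/√20 < ε.

δ = min(20, √20·ε)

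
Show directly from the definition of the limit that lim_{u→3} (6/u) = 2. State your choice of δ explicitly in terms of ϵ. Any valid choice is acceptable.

δ = min(3/2, (3/4)ϵ)

Suppose ϵ > 0. We seek δ > 0 such that 0 < |u − 3| < δ implies |6/u − 2| < ϵ.
|6/u − 2| = 6·|3 − u|/(3·|u|) = 6|u − 3|/(3|u|).
Restrict δ ≤ 3/2. Then |u − 3| < 3/2 gives |u| > 3/2, so 3|u| > 9/2.
Then |6/u − 2| < 6|u − 3|/(9/2), which is < ϵ when |u − 3| < (3/4)ϵ.
Take δ = min(3/2, (3/4)ϵ). Then 0 < |u − 3| < δ gives both |u − 3| < 3/2 and |u − 3| < (3/4)ϵ, so |6/u − 2| < ϵ.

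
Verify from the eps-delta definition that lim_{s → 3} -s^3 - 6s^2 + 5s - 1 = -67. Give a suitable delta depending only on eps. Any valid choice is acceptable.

Fix eps > 0. We want delta > 0 such that 0 < |s − 3| < delta implies |(-s^3 - 6s^2 + 5s - 1) + 67| < eps.
(-s^3 - 6s^2 + 5s - 1) + 67 = -s^3 - 6s^2 + 5s + 66 = (s − 3)(-s^2 - 9s - 22).
So |(-s^3 - 6s^2 + 5s - 1) + 67| = |s − 3|·|-s^2 - 9s - 22|.
Require delta ≤ 1. Then |s − 3| < 1 gives |s| < 4, and by the triangle inequality |-s^2 - 9s - 22| ≤ 4^2 + 9·4 + 22 = 74.
Hence |(-s^3 - 6s^2 + 5s - 1) + 67| ≤ 74|s − 3| < eps provided |s − 3| < eps/74.
Choosing delta = min(1, eps/74) ensures both conditions, hence |(-s^3 - 6s^2 + 5s - 1) + 67| < eps.

delta = min(1, eps/74)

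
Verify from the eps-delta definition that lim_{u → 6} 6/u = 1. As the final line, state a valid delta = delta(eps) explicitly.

Let eps > 0 be given. We seek delta > 0 such that 0 < |u − 6| < delta implies |6/u − 1| < eps.
|6/u − 1| = 6·|6 − u|/(6·|u|) = 6|u − 6|/(6|u|).
Restrict delta ≤ 3. Then |u − 6| < 3 gives |u| > 3, so 6|u| > 18.
Then |6/u − 1| < 6|u − 6|/18, which is < eps when |u − 6| < 3eps.
Take delta = min(3, 3eps). Then 0 < |u − 6| < delta gives both |u − 6| < 3 and |u − 6| < 3eps, so |6/u − 1| < eps.

delta = min(3, 3eps)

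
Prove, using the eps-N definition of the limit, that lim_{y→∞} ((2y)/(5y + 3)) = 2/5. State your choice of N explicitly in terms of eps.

N = (6/25)/eps

Let eps > 0. We seek N > 0 such that y > N implies |(2y)/(5y + 3) − (2/5)| < eps.
(2y)/(5y + 3) − (2/5) = (5(2y) − 2(5y + 3)) / (5(5y + 3)) = -6/(5(5y + 3)).
For y > 0 we have 5y + 3 > 5y, so |(2y)/(5y + 3) − (2/5)| = 6/(5(5y + 3)) < 6/(5·5y) = (6/25)/y.
Thus |(2y)/(5y + 3) − (2/5)| < eps whenever y > (6/25)/eps.
Take N = (6/25)/eps. If y > N then |(2y)/(5y + 3) − (2/5)| < (6/25)/y < eps.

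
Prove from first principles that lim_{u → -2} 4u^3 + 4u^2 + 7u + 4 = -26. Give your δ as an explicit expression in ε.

δ = min(1, ε/63)

Let ε > 0. We want δ > 0 such that 0 < |u + 2| < δ implies |(4u^3 + 4u^2 + 7u + 4) + 26| < ε.
(4u^3 + 4u^2 + 7u + 4) + 26 = 4u^3 + 4u^2 + 7u + 30 = (u + 2)(4u^2 - 4u + 15).
So |(4u^3 + 4u^2 + 7u + 4) + 26| = |u + 2|·|4u^2 - 4u + 15|.
Assume first that |u + 2| < 1, so |u| < 3. Then |4u^2 - 4u + 15| ≤ 4·3^2 + 4·3 + 15 = 63.
Hence |(4u^3 + 4u^2 + 7u + 4) + 26| ≤ 63|u + 2| < ε provided |u + 2| < ε/63.
Take δ = min(1, ε/63). Then 0 < |u + 2| < δ gives both |u + 2| < 1 and |u + 2| < ε/63, so |(4u^3 + 4u^2 + 7u + 4) + 26| < ε.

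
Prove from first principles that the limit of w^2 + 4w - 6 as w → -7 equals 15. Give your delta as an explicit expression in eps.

Fix eps > 0. We want delta > 0 such that 0 < |w + 7| < delta implies |(w^2 + 4w - 6) − 15| < eps.
(w^2 + 4w - 6) − 15 = w^2 + 4w - 21 = (w + 7)(w - 3).
So |(w^2 + 4w - 6) − 15| = |w + 7|·|w - 3|.
Assume first that |w + 7| < 1, so |w| < 8. Then |w - 3| ≤ 8 + 3 = 11.
Hence |(w^2 + 4w - 6) − 15| ≤ 11|w + 7| < eps provided |w + 7| < eps/11.
Take delta = min(1, eps/11). Then 0 < |w + 7| < delta gives both |w + 7| < 1 and |w + 7| < eps/11, so |(w^2 + 4w - 6) − 15| < eps.

delta = min(1, eps/11)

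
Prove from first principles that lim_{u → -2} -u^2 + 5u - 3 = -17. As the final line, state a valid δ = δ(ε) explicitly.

Let ε > 0. We want δ > 0 such that 0 < |u + 2| < δ implies |(-u^2 + 5u - 3) + 17| < ε.
(-u^2 + 5u - 3) + 17 = -u^2 + 5u + 14 = (u + 2)(-u + 7).
So |(-u^2 + 5u - 3) + 17| = |u + 2|·|-u + 7|.
Assume first that |u + 2| < 1, so |u| < 3. Then |-u + 7| ≤ 3 + 7 = 10.
Hence |(-u^2 + 5u - 3) + 17| ≤ 10|u + 2| < ε provided |u + 2| < ε/10.
Take δ = min(1, ε/10). Then 0 < |u + 2| < δ gives both |u + 2| < 1 and |u + 2| < ε/10, so |(-u^2 + 5u - 3) + 17| < ε.

δ = min(1, ε/10)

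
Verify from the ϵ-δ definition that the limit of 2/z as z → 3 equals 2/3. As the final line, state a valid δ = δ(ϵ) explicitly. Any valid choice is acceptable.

δ = min(3/2, (9/4)ϵ)

Suppose ϵ > 0. We seek δ > 0 such that 0 < |z − 3| < δ implies |2/z − (2/3)| < ϵ.
|2/z − (2/3)| = 2·|3 − z|/(3·|z|) = 2|z − 3|/(3|z|).
Restrict δ ≤ 3/2. Then |z − 3| < 3/2 gives |z| > 3/2, so 3|z| > 9/2.
Then |2/z − (2/3)| < 2|z − 3|/(9/2), which is < ϵ when |z − 3| < (9/4)ϵ.
Take δ = min(3/2, (9/4)ϵ). Then 0 < |z − 3| < δ gives both |z − 3| < 3/2 and |z − 3| < (9/4)ϵ, so |2/z − (2/3)| < ϵ.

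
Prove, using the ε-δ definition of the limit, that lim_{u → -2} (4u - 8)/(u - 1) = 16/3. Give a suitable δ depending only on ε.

Let ε > 0. We want δ > 0 with 0 < |u + 2| < δ ⇒ |(4u - 8)/(u - 1) − (16/3)| < ε.
Combining over a common denominator, (4u - 8)/(u - 1) − (16/3) = [(4u - 8)·(-3) − (-16)·(u - 1)] / [(-3)·(u - 1)] = 4(u + 2) / ((-3)(u - 1)).
So |(4u - 8)/(u - 1) − (16/3)| = 4|u + 2| / (3·|u − 1|).
Restrict δ ≤ 3/2. Then |u + 2| < 3/2 gives |u − 1| = |(u + 2) + (-3)| ≥ 3 − 3/2 = 3/2.
Hence |(4u - 8)/(u - 1) − (16/3)| < 4|u + 2|/(3·(3/2)) = (8/9)|u + 2|, which is < ε once |u + 2| < (9/8)ε.
Take δ = min(3/2, (9/8)ε). Then 0 < |u + 2| < δ forces both bounds, so |(4u - 8)/(u - 1) − (16/3)| < ε.

δ = min(3/2, (9/8)ε)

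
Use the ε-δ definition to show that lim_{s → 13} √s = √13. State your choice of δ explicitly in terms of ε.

δ = min(13, √13·ε)

Let ε > 0. We want δ > 0 such that 0 < |s − 13| < δ implies |√s − √13| < ε.
Rationalise: √s − √13 = (s − 13)/(√s + √13), so |√s − √13| = |s − 13|/(√s + √13).
Restrict δ ≤ 13 so that |s − 13| < 13 forces s > 0, and then √s + √13 > √13.
Hence |√s − √13| < |s − 13|/√13, which is < ε once |s − 13| < √13·ε.
Take δ = min(13, √13·ε). If 0 < |s − 13| < δ then s > 0 and |√s − √13| < |s − 13|/√13 < ε.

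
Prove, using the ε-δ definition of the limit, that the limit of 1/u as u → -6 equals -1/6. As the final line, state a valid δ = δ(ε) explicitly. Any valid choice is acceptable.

δ = min(3, 18ε)

Let ε > 0 be given. We seek δ > 0 such that 0 < |u + 6| < δ implies |1/u + 1/6| < ε.
|1/u + 1/6| = |-6 − u|/(6·|u|) = |u + 6|/(6|u|).
Require δ ≤ 3 so that |u| > 6 − 3 = 3, hence 6|u| > 18.
Then |1/u + 1/6| < |u + 6|/18, which is < ε when |u + 6| < 18ε.
Take δ = min(3, 18ε). Then 0 < |u + 6| < δ gives both |u + 6| < 3 and |u + 6| < 18ε, so |1/u + 1/6| < ε.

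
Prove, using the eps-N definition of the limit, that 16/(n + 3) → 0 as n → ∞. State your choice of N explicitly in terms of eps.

N = 16/eps

Fix eps > 0. For n ≥ 1, |16/(n + 3) − 0| = 16/(n + 3) ≤ 16/n.
We need 16/n < eps, i.e. n > 16/eps.
Take N = 16/eps. If n > N then |16/(n + 3)| ≤ 16/n < eps.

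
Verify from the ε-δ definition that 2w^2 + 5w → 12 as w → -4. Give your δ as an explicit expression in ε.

δ = min(1, ε/13)

Let ε > 0 be given. We want δ > 0 such that 0 < |w + 4| < δ implies |(2w^2 + 5w) − 12| < ε.
(2w^2 + 5w) − 12 = 2w^2 + 5w - 12 = (w + 4)(2w - 3).
So |(2w^2 + 5w) − 12| = |w + 4|·|2w - 3|.
Assume first that |w + 4| < 1, so |w| < 5. Then |2w - 3| ≤ 2·5 + 3 = 13.
Hence |(2w^2 + 5w) − 12| ≤ 13|w + 4| < ε provided |w + 4| < ε/13.
Take δ = min(1, ε/13). Then 0 < |w + 4| < δ gives both |w + 4| < 1 and |w + 4| < ε/13, so |(2w^2 + 5w) − 12| < ε.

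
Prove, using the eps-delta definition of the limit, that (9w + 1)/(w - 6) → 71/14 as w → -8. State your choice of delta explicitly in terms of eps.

delta = min(7, (98/55)eps)

Let eps > 0 be given. We want delta > 0 with 0 < |w + 8| < delta ⇒ |(9w + 1)/(w - 6) − (71/14)| < eps.
Combining over a common denominator, (9w + 1)/(w - 6) − (71/14) = [(9w + 1)·(-14) − (-71)·(w - 6)] / [(-14)·(w - 6)] = -55(w + 8) / ((-14)(w - 6)).
So |(9w + 1)/(w - 6) − (71/14)| = 55|w + 8| / (14·|w − 6|).
Restrict delta ≤ 7. Then |w + 8| < 7 gives |w − 6| = |(w + 8) + (-14)| ≥ 14 − 7 = 7.
Hence |(9w + 1)/(w - 6) − (71/14)| < 55|w + 8|/(14·7) = (55/98)|w + 8|, which is < eps once |w + 8| < (98/55)eps.
Take delta = min(7, (98/55)eps). Then 0 < |w + 8| < delta forces both bounds, so |(9w + 1)/(w - 6) − (71/14)| < eps.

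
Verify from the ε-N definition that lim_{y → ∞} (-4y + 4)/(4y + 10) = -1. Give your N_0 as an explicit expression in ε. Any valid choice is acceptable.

N_0 = (7/2)/ε

Let ε > 0 be given. We seek N_0 > 0 such that y > N_0 implies |(-4y + 4)/(4y + 10) + 1| < ε.
(-4y + 4)/(4y + 10) + 1 = (4(-4y + 4) − (-4)(4y + 10)) / (4(4y + 10)) = 56/(4(4y + 10)).
For y > 0 we have 4y + 10 > 4y, so |(-4y + 4)/(4y + 10) + 1| = 56/(4(4y + 10)) < 56/(4·4y) = (7/2)/y.
Thus |(-4y + 4)/(4y + 10) + 1| < ε whenever y > (7/2)/ε.
Take N_0 = (7/2)/ε. If y > N_0 then |(-4y + 4)/(4y + 10) + 1| < (7/2)/y < ε.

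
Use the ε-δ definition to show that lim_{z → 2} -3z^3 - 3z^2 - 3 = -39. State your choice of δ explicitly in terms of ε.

Let ε > 0 be given. We want δ > 0 such that 0 < |z − 2| < δ implies |(-3z^3 - 3z^2 - 3) + 39| < ε.
(-3z^3 - 3z^2 - 3) + 39 = -3z^3 - 3z^2 + 36 = (z − 2)(-3z^2 - 9z - 18).
So |(-3z^3 - 3z^2 - 3) + 39| = |z − 2|·|-3z^2 - 9z - 18|.
Require δ ≤ 1. Then |z − 2| < 1 gives |z| < 3, and by the triangle inequality |-3z^2 - 9z - 18| ≤ 3·3^2 + 9·3 + 18 = 72.
Hence |(-3z^3 - 3z^2 - 3) + 39| ≤ 72|z − 2| < ε provided |z − 2| < ε/72.
Take δ = min(1, ε/72). Then 0 < |z − 2| < δ gives both |z − 2| < 1 and |z − 2| < ε/72, so |(-3z^3 - 3z^2 - 3) + 39| < ε.

δ = min(1, ε/72)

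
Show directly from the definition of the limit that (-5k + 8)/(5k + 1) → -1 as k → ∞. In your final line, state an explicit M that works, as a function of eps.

M = (9/5)/eps

Suppose eps > 0. For k ≥ 1, |(-5k + 8)/(5k + 1) + 1| = |45|/(5(5k + 1)) = 45/(5(5k + 1)).
Since 5k + 1 ≥ 5k for k ≥ 1, this is ≤ 45/(5·5k) = (9/5)/k.
So |(-5k + 8)/(5k + 1) + 1| < eps whenever k > (9/5)/eps.
Take M = (9/5)/eps. If k > M then |(-5k + 8)/(5k + 1) + 1| ≤ (9/5)/k < eps.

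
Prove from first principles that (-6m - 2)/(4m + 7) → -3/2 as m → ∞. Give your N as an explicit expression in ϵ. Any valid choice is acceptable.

N = (17/8)/ϵ

Let ϵ > 0. For m ≥ 1, |(-6m - 2)/(4m + 7) + 3/2| = |34|/(4(4m + 7)) = 34/(4(4m + 7)).
Since 4m + 7 ≥ 4m for m ≥ 1, this is ≤ 34/(4·4m) = (17/8)/m.
So |(-6m - 2)/(4m + 7) + 3/2| < ϵ whenever m > (17/8)/ϵ.
Take N = (17/8)/ϵ. If m > N then |(-6m - 2)/(4m + 7) + 3/2| ≤ (17/8)/m < ϵ.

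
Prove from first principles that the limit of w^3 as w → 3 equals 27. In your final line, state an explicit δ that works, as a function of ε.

Let ε > 0 be given. We seek δ > 0 with 0 < |w − 3| < δ ⇒ |w^3 − 27| < ε.
Factor: w^3 − 27 = (w − 3)(w^2 + 3w + 9), so |w^3 − 27| = |w − 3|·|w^2 + 3w + 9|.
Restrict δ ≤ 2. Then |w − 3| < 2 gives |w| < 5, so by the triangle inequality |w^2 + 3w + 9| ≤ 5^2 + 3·5 + 9 = 49.
Hence |w^3 − 27| ≤ 49|w − 3|, which is < ε once |w − 3| < ε/49.
Take δ = min(2, ε/49). If 0 < |w − 3| < δ then both bounds hold and |w^3 − 27| ≤ 49|w − 3| < 49·(ε/49) = ε.

δ = min(2, ε/49)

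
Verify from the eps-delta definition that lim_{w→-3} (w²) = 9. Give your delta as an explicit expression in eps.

delta = min(2, eps/8)

Let eps > 0. We seek delta > 0 with 0 < |w + 3| < delta ⇒ |w² − 9| < eps.
Factor: w² − 9 = (w + 3)(w - 3), so |w² − 9| = |w + 3|·|w - 3|.
Restrict delta ≤ 2. Then |w + 3| < 2 gives |w| < 5, so by the triangle inequality |w - 3| ≤ 5 + 3 = 8.
Hence |w² − 9| ≤ 8|w + 3|, which is < eps once |w + 3| < eps/8.
Take delta = min(2, eps/8). If 0 < |w + 3| < delta then both bounds hold and |w² − 9| ≤ 8|w + 3| < 8·(eps/8) = eps.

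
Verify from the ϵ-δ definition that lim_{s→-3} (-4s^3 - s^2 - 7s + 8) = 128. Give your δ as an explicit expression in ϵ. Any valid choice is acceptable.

δ = min(1, ϵ/148)

Fix ϵ > 0. We want δ > 0 such that 0 < |s + 3| < δ implies |(-4s^3 - s^2 - 7s + 8) − 128| < ϵ.
(-4s^3 - s^2 - 7s + 8) − 128 = -4s^3 - s^2 - 7s - 120 = (s + 3)(-4s^2 + 11s - 40).
So |(-4s^3 - s^2 - 7s + 8) − 128| = |s + 3|·|-4s^2 + 11s - 40|.
Assume first that |s + 3| < 1, so |s| < 4. Then |-4s^2 + 11s - 40| ≤ 4·4^2 + 11·4 + 40 = 148.
Hence |(-4s^3 - s^2 - 7s + 8) − 128| ≤ 148|s + 3| < ϵ provided |s + 3| < ϵ/148.
Take δ = min(1, ϵ/148). Then 0 < |s + 3| < δ gives both |s + 3| < 1 and |s + 3| < ϵ/148, so |(-4s^3 - s^2 - 7s + 8) − 128| < ϵ.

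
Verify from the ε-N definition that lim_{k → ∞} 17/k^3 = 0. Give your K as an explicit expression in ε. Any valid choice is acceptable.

K = (17/ε)^{1/3}

Fix ε > 0. For k ≥ 1, |17/k^3 − 0| = 17/k^3.
17/k^3 < ε ⇔ k^3 > 17/ε ⇔ k > (17/ε)^{1/3}.
Take K = (17/ε)^{1/3}. Then k > K implies 17/k^3 < ε.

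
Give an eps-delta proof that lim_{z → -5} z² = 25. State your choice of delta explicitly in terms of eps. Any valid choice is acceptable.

Let eps > 0. We seek delta > 0 with 0 < |z + 5| < delta ⇒ |z² − 25| < eps.
Factor: z² − 25 = (z + 5)(z - 5), so |z² − 25| = |z + 5|·|z - 5|.
Impose delta ≤ 2 so that |z| < 7; then |z - 5| ≤ 12.
Hence |z² − 25| ≤ 12|z + 5|, which is < eps once |z + 5| < eps/12.
Take delta = min(2, eps/12). If 0 < |z + 5| < delta then both bounds hold and |z² − 25| ≤ 12|z + 5| < 12·(eps/12) = eps.

delta = min(2, eps/12)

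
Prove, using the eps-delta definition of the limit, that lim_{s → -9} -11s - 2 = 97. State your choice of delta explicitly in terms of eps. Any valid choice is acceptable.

delta = eps/11

Suppose eps > 0. We need delta > 0 so that 0 < |s + 9| < delta implies |(-11s - 2) − 97| < eps.
Since (-11s - 2) − 97 = -11(s + 9), we have |(-11s - 2) − 97| = 11|s + 9|.
Thus it suffices that |s + 9| < eps/11.
Take delta = eps/11. If 0 < |s + 9| < delta then |(-11s - 2) − 97| = 11|s + 9| < 11·(eps/11) = eps.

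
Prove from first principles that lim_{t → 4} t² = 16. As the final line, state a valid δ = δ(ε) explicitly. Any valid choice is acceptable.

δ = min(1, ε/9)

Fix ε > 0. We seek δ > 0 with 0 < |t − 4| < δ ⇒ |t² − 16| < ε.
Factor: t² − 16 = (t − 4)(t + 4), so |t² − 16| = |t − 4|·|t + 4|.
Impose δ ≤ 1 so that |t| < 5; then |t + 4| ≤ 9.
Hence |t² − 16| ≤ 9|t − 4|, which is < ε once |t − 4| < ε/9.
Take δ = min(1, ε/9). If 0 < |t − 4| < δ then both bounds hold and |t² − 16| ≤ 9|t − 4| < 9·(ε/9) = ε.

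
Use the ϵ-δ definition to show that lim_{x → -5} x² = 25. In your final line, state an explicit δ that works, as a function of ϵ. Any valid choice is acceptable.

Suppose ϵ > 0. We seek δ > 0 with 0 < |x + 5| < δ ⇒ |x² − 25| < ϵ.
Factor: x² − 25 = (x + 5)(x - 5), so |x² − 25| = |x + 5|·|x - 5|.
Restrict δ ≤ 1. Then |x + 5| < 1 gives |x| < 6, so by the triangle inequality |x - 5| ≤ 6 + 5 = 11.
Hence |x² − 25| ≤ 11|x + 5|, which is < ϵ once |x + 5| < ϵ/11.
Take δ = min(1, ϵ/11). If 0 < |x + 5| < δ then both bounds hold and |x² − 25| ≤ 11|x + 5| < 11·(ϵ/11) = ϵ.

δ = min(1, ϵ/11)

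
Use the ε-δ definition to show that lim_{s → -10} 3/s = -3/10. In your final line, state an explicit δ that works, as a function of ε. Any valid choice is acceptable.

δ = min(5, (50/3)ε)

Suppose ε > 0. We seek δ > 0 such that 0 < |s + 10| < δ implies |3/s + 3/10| < ε.
|3/s + 3/10| = 3·|-10 − s|/(10·|s|) = 3|s + 10|/(10|s|).
Restrict δ ≤ 5. Then |s + 10| < 5 gives |s| > 5, so 10|s| > 50.
Then |3/s + 3/10| < 3|s + 10|/50, which is < ε when |s + 10| < (50/3)ε.
Take δ = min(5, (50/3)ε). Then 0 < |s + 10| < δ gives both |s + 10| < 5 and |s + 10| < (50/3)ε, so |3/s + 3/10| < ε.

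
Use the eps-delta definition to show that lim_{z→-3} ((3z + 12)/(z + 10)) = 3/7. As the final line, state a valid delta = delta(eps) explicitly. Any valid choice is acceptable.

Fix eps > 0. We want delta > 0 with 0 < |z + 3| < delta ⇒ |(3z + 12)/(z + 10) − (3/7)| < eps.
Combining over a common denominator, (3z + 12)/(z + 10) − (3/7) = [(3z + 12)·7 − 3·(z + 10)] / [7·(z + 10)] = 18(z + 3) / (7(z + 10)).
So |(3z + 12)/(z + 10) − (3/7)| = 18|z + 3| / (7·|z + 10|).
Require delta ≤ 7/2, so |z + 10| ≥ |7| − |z + 3| > 7 − 7/2 = 7/2.
Hence |(3z + 12)/(z + 10) − (3/7)| < 18|z + 3|/(7·(7/2)) = (36/49)|z + 3|, which is < eps once |z + 3| < (49/36)eps.
Take delta = min(7/2, (49/36)eps). Then 0 < |z + 3| < delta forces both bounds, so |(3z + 12)/(z + 10) − (3/7)| < eps.

delta = min(7/2, (49/36)eps)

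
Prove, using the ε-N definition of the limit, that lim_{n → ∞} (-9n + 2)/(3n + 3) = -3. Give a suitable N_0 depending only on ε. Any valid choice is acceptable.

N_0 = (11/3)/ε

Let ε > 0 be given. For n ≥ 1, |(-9n + 2)/(3n + 3) + 3| = |33|/(3(3n + 3)) = 33/(3(3n + 3)).
Since 3n + 3 ≥ 3n for n ≥ 1, this is ≤ 33/(3·3n) = (11/3)/n.
So |(-9n + 2)/(3n + 3) + 3| < ε whenever n > (11/3)/ε.
Take N_0 = (11/3)/ε. If n > N_0 then |(-9n + 2)/(3n + 3) + 3| ≤ (11/3)/n < ε.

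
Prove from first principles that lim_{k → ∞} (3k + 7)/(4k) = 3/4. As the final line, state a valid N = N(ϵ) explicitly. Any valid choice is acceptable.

N = (7/4)/ϵ

Fix ϵ > 0. For k ≥ 1, |(3k + 7)/(4k) − (3/4)| = |28|/(4(4k)) = 28/(4(4k)).
Since 4k ≥ 4k for k ≥ 1, this is ≤ 28/(4·4k) = (7/4)/k.
So |(3k + 7)/(4k) − (3/4)| < ϵ whenever k > (7/4)/ϵ.
Take N = (7/4)/ϵ. If k > N then |(3k + 7)/(4k) − (3/4)| ≤ (7/4)/k < ϵ.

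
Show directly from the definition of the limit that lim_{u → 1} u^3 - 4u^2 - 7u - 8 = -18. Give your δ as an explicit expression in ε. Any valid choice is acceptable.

Let ε > 0 be given. We want δ > 0 such that 0 < |u − 1| < δ implies |(u^3 - 4u^2 - 7u - 8) + 18| < ε.
(u^3 - 4u^2 - 7u - 8) + 18 = u^3 - 4u^2 - 7u + 10 = (u − 1)(u^2 - 3u - 10).
So |(u^3 - 4u^2 - 7u - 8) + 18| = |u − 1|·|u^2 - 3u - 10|.
Require δ ≤ 2. Then |u − 1| < 2 gives |u| < 3, and by the triangle inequality |u^2 - 3u - 10| ≤ 3^2 + 3·3 + 10 = 28.
Hence |(u^3 - 4u^2 - 7u - 8) + 18| ≤ 28|u − 1| < ε provided |u − 1| < ε/28.
Take δ = min(2, ε/28). Then 0 < |u − 1| < δ gives both |u − 1| < 2 and |u − 1| < ε/28, so |(u^3 - 4u^2 - 7u - 8) + 18| < ε.

δ = min(2, ε/28)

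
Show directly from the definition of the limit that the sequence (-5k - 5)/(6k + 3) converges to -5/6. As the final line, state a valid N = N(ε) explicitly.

N = (5/12)/ε

Suppose ε > 0. For k ≥ 1, |(-5k - 5)/(6k + 3) + 5/6| = |-15|/(6(6k + 3)) = 15/(6(6k + 3)).
Since 6k + 3 ≥ 6k for k ≥ 1, this is ≤ 15/(6·6k) = (5/12)/k.
So |(-5k - 5)/(6k + 3) + 5/6| < ε whenever k > (5/12)/ε.
Take N = (5/12)/ε. If k > N then |(-5k - 5)/(6k + 3) + 5/6| ≤ (5/12)/k < ε.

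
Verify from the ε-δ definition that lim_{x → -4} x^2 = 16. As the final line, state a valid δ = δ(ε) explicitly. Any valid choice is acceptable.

δ = min(1, ε/9)

Let ε > 0. We seek δ > 0 with 0 < |x + 4| < δ ⇒ |x^2 − 16| < ε.
Factor: x^2 − 16 = (x + 4)(x - 4), so |x^2 − 16| = |x + 4|·|x - 4|.
Restrict δ ≤ 1. Then |x + 4| < 1 gives |x| < 5, so by the triangle inequality |x - 4| ≤ 5 + 4 = 9.
Hence |x^2 − 16| ≤ 9|x + 4|, which is < ε once |x + 4| < ε/9.
Take δ = min(1, ε/9). If 0 < |x + 4| < δ then both bounds hold and |x^2 − 16| ≤ 9|x + 4| < 9·(ε/9) = ε.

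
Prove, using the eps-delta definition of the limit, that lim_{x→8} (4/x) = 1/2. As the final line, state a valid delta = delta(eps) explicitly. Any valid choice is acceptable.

delta = min(4, 8eps)

Suppose eps > 0. We seek delta > 0 such that 0 < |x − 8| < delta implies |4/x − (1/2)| < eps.
|4/x − (1/2)| = 4·|8 − x|/(8·|x|) = 4|x − 8|/(8|x|).
Require delta ≤ 4 so that |x| > 8 − 4 = 4, hence 8|x| > 32.
Then |4/x − (1/2)| < 4|x − 8|/32, which is < eps when |x − 8| < 8eps.
Take delta = min(4, 8eps). Then 0 < |x − 8| < delta gives both |x − 8| < 4 and |x − 8| < 8eps, so |4/x − (1/2)| < eps.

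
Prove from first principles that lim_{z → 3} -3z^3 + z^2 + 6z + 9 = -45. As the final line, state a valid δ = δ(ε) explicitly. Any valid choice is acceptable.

δ = min(1, ε/98)

Suppose ε > 0. We want δ > 0 such that 0 < |z − 3| < δ implies |(-3z^3 + z^2 + 6z + 9) + 45| < ε.
(-3z^3 + z^2 + 6z + 9) + 45 = -3z^3 + z^2 + 6z + 54 = (z − 3)(-3z^2 - 8z - 18).
So |(-3z^3 + z^2 + 6z + 9) + 45| = |z − 3|·|-3z^2 - 8z - 18|.
Assume first that |z − 3| < 1, so |z| < 4. Then |-3z^2 - 8z - 18| ≤ 3·4^2 + 8·4 + 18 = 98.
Hence |(-3z^3 + z^2 + 6z + 9) + 45| ≤ 98|z − 3| < ε provided |z − 3| < ε/98.
Choosing δ = min(1, ε/98) ensures both conditions, hence |(-3z^3 + z^2 + 6z + 9) + 45| < ε.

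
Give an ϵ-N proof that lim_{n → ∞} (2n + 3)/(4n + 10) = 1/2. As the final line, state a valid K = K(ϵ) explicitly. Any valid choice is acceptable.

Fix ϵ > 0. For n ≥ 1, |(2n + 3)/(4n + 10) − (1/2)| = |-8|/(4(4n + 10)) = 8/(4(4n + 10)).
Since 4n + 10 ≥ 4n for n ≥ 1, this is ≤ 8/(4·4n) = (1/2)/n.
So |(2n + 3)/(4n + 10) − (1/2)| < ϵ whenever n > (1/2)/ϵ.
Take K = (1/2)/ϵ. If n > K then |(2n + 3)/(4n + 10) − (1/2)| ≤ (1/2)/n < ϵ.

K = (1/2)/ϵ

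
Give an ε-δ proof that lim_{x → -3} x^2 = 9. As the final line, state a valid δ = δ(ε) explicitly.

δ = min(1, ε/7)

Suppose ε > 0. We seek δ > 0 with 0 < |x + 3| < δ ⇒ |x^2 − 9| < ε.
Factor: x^2 − 9 = (x + 3)(x - 3), so |x^2 − 9| = |x + 3|·|x - 3|.
Impose δ ≤ 1 so that |x| < 4; then |x - 3| ≤ 7.
Hence |x^2 − 9| ≤ 7|x + 3|, which is < ε once |x + 3| < ε/7.
Take δ = min(1, ε/7). If 0 < |x + 3| < δ then both bounds hold and |x^2 − 9| ≤ 7|x + 3| < 7·(ε/7) = ε.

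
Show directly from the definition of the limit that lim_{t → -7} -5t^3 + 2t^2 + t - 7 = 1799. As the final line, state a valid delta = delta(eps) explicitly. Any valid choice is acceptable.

delta = min(1, eps/874)

Let eps > 0 be given. We want delta > 0 such that 0 < |t + 7| < delta implies |(-5t^3 + 2t^2 + t - 7) − 1799| < eps.
(-5t^3 + 2t^2 + t - 7) − 1799 = -5t^3 + 2t^2 + t - 1806 = (t + 7)(-5t^2 + 37t - 258).
So |(-5t^3 + 2t^2 + t - 7) − 1799| = |t + 7|·|-5t^2 + 37t - 258|.
Assume first that |t + 7| < 1, so |t| < 8. Then |-5t^2 + 37t - 258| ≤ 5·8^2 + 37·8 + 258 = 874.
Hence |(-5t^3 + 2t^2 + t - 7) − 1799| ≤ 874|t + 7| < eps provided |t + 7| < eps/874.
Choosing delta = min(1, eps/874) ensures both conditions, hence |(-5t^3 + 2t^2 + t - 7) − 1799| < eps.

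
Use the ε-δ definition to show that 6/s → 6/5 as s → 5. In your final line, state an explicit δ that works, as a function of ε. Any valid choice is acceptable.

δ = min(5/2, (25/12)ε)

Fix ε > 0. We seek δ > 0 such that 0 < |s − 5| < δ implies |6/s − (6/5)| < ε.
|6/s − (6/5)| = 6·|5 − s|/(5·|s|) = 6|s − 5|/(5|s|).
Require δ ≤ 5/2 so that |s| > 5 − 5/2 = 5/2, hence 5|s| > 25/2.
Then |6/s − (6/5)| < 6|s − 5|/(25/2), which is < ε when |s − 5| < (25/12)ε.
Take δ = min(5/2, (25/12)ε). Then 0 < |s − 5| < δ gives both |s − 5| < 5/2 and |s − 5| < (25/12)ε, so |6/s − (6/5)| < ε.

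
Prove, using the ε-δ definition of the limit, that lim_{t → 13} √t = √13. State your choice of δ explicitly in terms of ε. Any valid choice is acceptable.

Let ε > 0. We want δ > 0 such that 0 < |t − 13| < δ implies |√t − √13| < ε.
Multiplying by the conjugate, |√t − √13| = |t − 13|/(√t + √13).
Restrict δ ≤ 13 so that |t − 13| < 13 forces t > 0, and then √t + √13 > √13.
Hence |√t − √13| < |t − 13|/√13, which is < ε once |t − 13| < √13·ε.
Take δ = min(13, √13·ε). If 0 < |t − 13| < δ then t > 0 and |√t − √13| < |t − 13|/√13 < ε.

δ = min(13, √13·ε)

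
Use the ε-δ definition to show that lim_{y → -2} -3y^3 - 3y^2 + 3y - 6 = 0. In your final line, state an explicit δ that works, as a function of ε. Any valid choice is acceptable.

Let ε > 0 be given. We want δ > 0 such that 0 < |y + 2| < δ implies |(-3y^3 - 3y^2 + 3y - 6)| < ε.
(-3y^3 - 3y^2 + 3y - 6) = -3y^3 - 3y^2 + 3y - 6 = (y + 2)(-3y^2 + 3y - 3).
So |(-3y^3 - 3y^2 + 3y - 6)| = |y + 2|·|-3y^2 + 3y - 3|.
Require δ ≤ 1. Then |y + 2| < 1 gives |y| < 3, and by the triangle inequality |-3y^2 + 3y - 3| ≤ 3·3^2 + 3·3 + 3 = 39.
Hence |(-3y^3 - 3y^2 + 3y - 6)| ≤ 39|y + 2| < ε provided |y + 2| < ε/39.
Choosing δ = min(1, ε/39) ensures both conditions, hence |(-3y^3 - 3y^2 + 3y - 6)| < ε.

δ = min(1, ε/39)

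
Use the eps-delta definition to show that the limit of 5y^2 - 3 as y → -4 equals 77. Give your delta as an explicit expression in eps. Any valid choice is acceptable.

delta = min(1, eps/45)

Suppose eps > 0. We want delta > 0 such that 0 < |y + 4| < delta implies |(5y^2 - 3) − 77| < eps.
(5y^2 - 3) − 77 = 5y^2 - 80 = (y + 4)(5y - 20).
So |(5y^2 - 3) − 77| = |y + 4|·|5y - 20|.
Require delta ≤ 1. Then |y + 4| < 1 gives |y| < 5, and by the triangle inequality |5y - 20| ≤ 5·5 + 20 = 45.
Hence |(5y^2 - 3) − 77| ≤ 45|y + 4| < eps provided |y + 4| < eps/45.
Take delta = min(1, eps/45). Then 0 < |y + 4| < delta gives both |y + 4| < 1 and |y + 4| < eps/45, so |(5y^2 - 3) − 77| < eps.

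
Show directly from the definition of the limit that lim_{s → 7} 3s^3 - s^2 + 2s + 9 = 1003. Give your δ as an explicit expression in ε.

Let ε > 0. We want δ > 0 such that 0 < |s − 7| < δ implies |(3s^3 - s^2 + 2s + 9) − 1003| < ε.
(3s^3 - s^2 + 2s + 9) − 1003 = 3s^3 - s^2 + 2s - 994 = (s − 7)(3s^2 + 20s + 142).
So |(3s^3 - s^2 + 2s + 9) − 1003| = |s − 7|·|3s^2 + 20s + 142|.
Assume first that |s − 7| < 1, so |s| < 8. Then |3s^2 + 20s + 142| ≤ 3·8^2 + 20·8 + 142 = 494.
Hence |(3s^3 - s^2 + 2s + 9) − 1003| ≤ 494|s − 7| < ε provided |s − 7| < ε/494.
Choosing δ = min(1, ε/494) ensures both conditions, hence |(3s^3 - s^2 + 2s + 9) − 1003| < ε.

δ = min(1, ε/494)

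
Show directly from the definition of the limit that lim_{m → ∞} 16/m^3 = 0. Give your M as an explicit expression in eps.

Let eps > 0 be given. For m ≥ 1, |16/m^3 − 0| = 16/m^3.
16/m^3 < eps ⇔ m^3 > 16/eps ⇔ m > (16/eps)^{1/3}.
Take M = (16/eps)^{1/3}. Then m > M implies 16/m^3 < eps.

M = (16/eps)^{1/3}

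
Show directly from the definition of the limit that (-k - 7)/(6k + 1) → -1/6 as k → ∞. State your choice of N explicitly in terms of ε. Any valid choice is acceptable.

N = (41/36)/ε

Let ε > 0. For k ≥ 1, |(-k - 7)/(6k + 1) + 1/6| = |-41|/(6(6k + 1)) = 41/(6(6k + 1)).
Since 6k + 1 ≥ 6k for k ≥ 1, this is ≤ 41/(6·6k) = (41/36)/k.
So |(-k - 7)/(6k + 1) + 1/6| < ε whenever k > (41/36)/ε.
Take N = (41/36)/ε. If k > N then |(-k - 7)/(6k + 1) + 1/6| ≤ (41/36)/k < ε.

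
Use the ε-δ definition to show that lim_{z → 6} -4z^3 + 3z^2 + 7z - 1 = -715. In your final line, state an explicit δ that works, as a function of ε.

δ = min(1, ε/462)

Let ε > 0 be given. We want δ > 0 such that 0 < |z − 6| < δ implies |(-4z^3 + 3z^2 + 7z - 1) + 715| < ε.
(-4z^3 + 3z^2 + 7z - 1) + 715 = -4z^3 + 3z^2 + 7z + 714 = (z − 6)(-4z^2 - 21z - 119).
So |(-4z^3 + 3z^2 + 7z - 1) + 715| = |z − 6|·|-4z^2 - 21z - 119|.
Require δ ≤ 1. Then |z − 6| < 1 gives |z| < 7, and by the triangle inequality |-4z^2 - 21z - 119| ≤ 4·7^2 + 21·7 + 119 = 462.
Hence |(-4z^3 + 3z^2 + 7z - 1) + 715| ≤ 462|z − 6| < ε provided |z − 6| < ε/462.
Choosing δ = min(1, ε/462) ensures both conditions, hence |(-4z^3 + 3z^2 + 7z - 1) + 715| < ε.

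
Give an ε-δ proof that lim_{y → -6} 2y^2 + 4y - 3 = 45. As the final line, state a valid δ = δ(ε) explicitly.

δ = min(2, ε/24)

Let ε > 0 be given. We want δ > 0 such that 0 < |y + 6| < δ implies |(2y^2 + 4y - 3) − 45| < ε.
(2y^2 + 4y - 3) − 45 = 2y^2 + 4y - 48 = (y + 6)(2y - 8).
So |(2y^2 + 4y - 3) − 45| = |y + 6|·|2y - 8|.
Require δ ≤ 2. Then |y + 6| < 2 gives |y| < 8, and by the triangle inequality |2y - 8| ≤ 2·8 + 8 = 24.
Hence |(2y^2 + 4y - 3) − 45| ≤ 24|y + 6| < ε provided |y + 6| < ε/24.
Choosing δ = min(2, ε/24) ensures both conditions, hence |(2y^2 + 4y - 3) − 45| < ε.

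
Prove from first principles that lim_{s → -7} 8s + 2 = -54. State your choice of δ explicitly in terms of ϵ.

δ = ϵ/8

Suppose ϵ > 0. We need δ > 0 so that 0 < |s + 7| < δ implies |(8s + 2) + 54| < ϵ.
Since (8s + 2) + 54 = 8(s + 7), we have |(8s + 2) + 54| = 8|s + 7|.
So 8|s + 7| < ϵ exactly when |s + 7| < ϵ/8.
Choosing δ = ϵ/8 gives |(8s + 2) + 54| = 8|s + 7| < ϵ whenever |s + 7| < δ.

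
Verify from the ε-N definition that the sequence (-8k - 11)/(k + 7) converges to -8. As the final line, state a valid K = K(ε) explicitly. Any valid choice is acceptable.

K = 45/ε

Fix ε > 0. For k ≥ 1, |(-8k - 11)/(k + 7) + 8| = |45|/((k + 7)) = 45/((k + 7)).
Since k + 7 ≥ k for k ≥ 1, this is ≤ 45/(k) = 45/k.
So |(-8k - 11)/(k + 7) + 8| < ε whenever k > 45/ε.
Take K = 45/ε. If k > K then |(-8k - 11)/(k + 7) + 8| ≤ 45/k < ε.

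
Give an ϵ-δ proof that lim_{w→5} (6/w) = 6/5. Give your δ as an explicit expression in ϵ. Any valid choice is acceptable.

δ = min(5/2, (25/12)ϵ)

Fix ϵ > 0. We seek δ > 0 such that 0 < |w − 5| < δ implies |6/w − (6/5)| < ϵ.
|6/w − (6/5)| = 6·|5 − w|/(5·|w|) = 6|w − 5|/(5|w|).
Require δ ≤ 5/2 so that |w| > 5 − 5/2 = 5/2, hence 5|w| > 25/2.
Then |6/w − (6/5)| < 6|w − 5|/(25/2), which is < ϵ when |w − 5| < (25/12)ϵ.
Take δ = min(5/2, (25/12)ϵ). Then 0 < |w − 5| < δ gives both |w − 5| < 5/2 and |w − 5| < (25/12)ϵ, so |6/w − (6/5)| < ϵ.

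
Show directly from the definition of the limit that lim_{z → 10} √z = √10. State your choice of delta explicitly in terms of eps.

Fix eps > 0. We want delta > 0 such that 0 < |z − 10| < delta implies |√z − √10| < eps.
Rationalise: √z − √10 = (z − 10)/(√z + √10), so |√z − √10| = |z − 10|/(√z + √10).
Restrict delta ≤ 10 so that |z − 10| < 10 forces z > 0, and then √z + √10 > √10.
Hence |√z − √10| < |z − 10|/√10, which is < eps once |z − 10| < √10·eps.
Take delta = min(10, √10·eps). If 0 < |z − 10| < delta then z > 0 and |√z − √10| < |z − 10|/√10 < eps.

delta = min(10, √10·eps)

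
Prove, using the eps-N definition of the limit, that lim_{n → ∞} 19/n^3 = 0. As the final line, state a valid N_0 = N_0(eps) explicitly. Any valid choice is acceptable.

N_0 = (19/eps)^{1/3}

Suppose eps > 0. For n ≥ 1, |19/n^3 − 0| = 19/n^3.
19/n^3 < eps ⇔ n^3 > 19/eps ⇔ n > (19/eps)^{1/3}.
Take N_0 = (19/eps)^{1/3}. Then n > N_0 implies 19/n^3 < eps.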